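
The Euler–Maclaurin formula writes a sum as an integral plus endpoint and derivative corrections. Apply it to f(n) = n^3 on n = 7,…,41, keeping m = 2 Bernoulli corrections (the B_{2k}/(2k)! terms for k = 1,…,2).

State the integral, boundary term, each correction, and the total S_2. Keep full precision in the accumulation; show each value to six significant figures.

The integral term ∫_7^41 x^3 dx = 705840.
½[f(7) + f(41)] = ½[343.000 + 68921.0] = 34632.0.
So far: 740472.
k=1: B_{2}/(2)! × [f^{(1)}(41) − f^{(1)}(7)] = 1/12 × (5043.00 − 147.000) = 408.000.
Running total after k=1: 740880.
k=2: B_{4}/(4)! × [f^{(3)}(41) − f^{(3)}(7)] = −1/720 × (6.00000 − 6.00000) = 0.00000.

S_2 ≈ 740880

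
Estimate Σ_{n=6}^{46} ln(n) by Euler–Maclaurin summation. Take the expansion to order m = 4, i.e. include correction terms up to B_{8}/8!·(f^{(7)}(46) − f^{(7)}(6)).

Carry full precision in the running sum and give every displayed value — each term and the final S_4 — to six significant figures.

S_4 ≈ 128.165

∫_6^46 ln(x) dx evaluates to 125.367.
Endpoint term: (f(6) + f(46))/2 = (1.79176 + 3.82864)/2 = 2.81020.
So far: 128.177.
Correction k=1: B_{2}/2! · (f^{(1)}(46) − f^{(1)}(6)) = 1/12 · (0.0217391 − 0.166667) = -0.0120773.
Partial sum through k=1: 128.165.
Correction k=2: B_{4}/4! · (f^{(3)}(46) − f^{(3)}(6)) = −1/720 · (2.05474e-05 − 0.00925926) = 1.28315e-05.
Partial sum through k=2: 128.165.
Correction k=3: B_{6}/6! · (f^{(5)}(46) − f^{(5)}(6)) = 1/30240 · (1.16526e-07 − 0.00308642) = -1.02060e-07.
Partial sum through k=3: 128.165.
Correction k=4: B_{8}/8! · (f^{(7)}(46) − f^{(7)}(6)) = −1/1209600 · (1.65207e-09 − 0.00257202) = 2.12633e-09.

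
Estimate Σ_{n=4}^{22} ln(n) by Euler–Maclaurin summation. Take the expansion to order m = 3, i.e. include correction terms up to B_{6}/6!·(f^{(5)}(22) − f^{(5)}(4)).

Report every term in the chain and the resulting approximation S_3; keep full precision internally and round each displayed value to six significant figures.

S_3 ≈ 46.6794

The integral term ∫_4^22 ln(x) dx = 44.4578.
Boundary: ½(f(4) + f(22)) = ½(1.38629 + 3.09104) = 2.23867.
Running total after boundary: 46.6964.
k=1: B_{2}/(2)! × [f^{(1)}(22) − f^{(1)}(4)] = 1/12 × (0.0454545 − 0.250000) = -0.0170455.
Partial sum through k=1: 46.6794.
k=2: B_{4}/(4)! × [f^{(3)}(22) − f^{(3)}(4)] = −1/720 × (0.000187829 − 0.0312500) = 4.31419e-05.
Partial sum through k=2: 46.6794.
k=3: B_{6}/(6)! × [f^{(5)}(22) − f^{(5)}(4)] = 1/30240 × (4.65691e-06 − 0.0234375) = -7.74896e-07.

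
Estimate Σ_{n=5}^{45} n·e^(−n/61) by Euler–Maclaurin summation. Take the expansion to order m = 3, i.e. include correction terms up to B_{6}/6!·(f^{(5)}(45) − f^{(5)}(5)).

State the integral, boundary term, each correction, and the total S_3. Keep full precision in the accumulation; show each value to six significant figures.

S_3 ≈ 630.058

∫_5^45 x·e^(−x/61) dx evaluates to 617.055.
½[f(5) + f(45)] = ½[4.60651 + 21.5195] = 13.0630.
So far: 630.118.
Order-1 term: 1/12 · (0.125432 − 0.845786) = -0.0600295.
Partial sum through k=1: 630.058.
Order-2 term: −1/720 · (0.000290742 − 0.000722491) = 5.99651e-07.
Partial sum through k=2: 630.058.
Order-3 term: 1/30240 · (1.47212e-07 − 3.27246e-07) = -5.95350e-12.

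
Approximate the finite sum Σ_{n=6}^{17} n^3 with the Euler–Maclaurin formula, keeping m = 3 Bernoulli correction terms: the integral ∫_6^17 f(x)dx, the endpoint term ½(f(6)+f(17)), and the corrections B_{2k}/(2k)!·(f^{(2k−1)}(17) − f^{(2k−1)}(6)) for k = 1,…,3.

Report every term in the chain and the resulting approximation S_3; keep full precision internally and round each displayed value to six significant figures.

S_3 ≈ 23184.0

∫_6^17 x^3 dx evaluates to 20556.2.
Endpoint term: (f(6) + f(17))/2 = (216.000 + 4913.00)/2 = 2564.50.
Running total after boundary: 23120.8.
Order-1 term: 1/12 · (867.000 − 108.000) = 63.2500.
Running total after k=1: 23184.0.
Order-2 term: −1/720 · (6.00000 − 6.00000) = 0.00000.
Running total after k=2: 23184.0.
Order-3 term: 1/30240 · (0.00000 − 0.00000) = 0.00000.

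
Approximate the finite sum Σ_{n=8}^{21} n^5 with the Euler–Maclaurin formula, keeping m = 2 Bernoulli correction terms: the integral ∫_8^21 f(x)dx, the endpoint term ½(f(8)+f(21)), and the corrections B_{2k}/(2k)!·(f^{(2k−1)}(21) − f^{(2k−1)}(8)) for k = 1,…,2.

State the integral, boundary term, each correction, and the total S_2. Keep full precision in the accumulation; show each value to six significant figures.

S_2 ≈ 1.63884e+07

The integral term ∫_8^21 x^5 dx = 1.42507e+07.
½[f(8) + f(21)] = ½[32768.0 + 4.08410e+06] = 2.05843e+06.
Integral + boundary = 1.63091e+07.
Correction k=1: B_{2}/2! · (f^{(1)}(21) − f^{(1)}(8)) = 1/12 · (972405 − 20480.0) = 79327.1.
Running total after k=1: 1.63884e+07.
Correction k=2: B_{4}/4! · (f^{(3)}(21) − f^{(3)}(8)) = −1/720 · (26460.0 − 3840.00) = -31.4167.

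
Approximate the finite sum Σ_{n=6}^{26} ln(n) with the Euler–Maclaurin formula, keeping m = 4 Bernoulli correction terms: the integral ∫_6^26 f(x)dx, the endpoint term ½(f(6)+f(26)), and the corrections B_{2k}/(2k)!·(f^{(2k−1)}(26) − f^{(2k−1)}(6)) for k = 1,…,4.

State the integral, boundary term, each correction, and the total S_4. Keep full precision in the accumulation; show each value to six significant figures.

S_4 ≈ 56.4742

∫_6^26 ln(x) dx evaluates to 53.9600.
½[f(6) + f(26)] = ½[1.79176 + 3.25810] = 2.52493.
Running total after boundary: 56.4849.
Order-1 term: 1/12 · (0.0384615 − 0.166667) = -0.0106838.
Running total after k=1: 56.4742.
Order-2 term: −1/720 · (0.000113792 − 0.00925926) = 1.27020e-05.
Running total after k=2: 56.4742.
Order-3 term: 1/30240 · (2.01997e-06 − 0.00308642) = -1.01997e-07.
Running total after k=3: 56.4742.
Order-4 term: −1/1209600 · (8.96436e-08 − 0.00257202) = 2.12626e-09.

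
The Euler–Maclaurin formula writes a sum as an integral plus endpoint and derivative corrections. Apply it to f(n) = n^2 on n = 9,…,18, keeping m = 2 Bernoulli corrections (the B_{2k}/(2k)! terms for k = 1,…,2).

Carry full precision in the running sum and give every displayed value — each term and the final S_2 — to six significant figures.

The integral term ∫_9^18 x^2 dx = 1701.00.
Endpoint term: (f(9) + f(18))/2 = (81.0000 + 324.000)/2 = 202.500.
Running total after boundary: 1903.50.
Correction k=1: B_{2}/2! · (f^{(1)}(18) − f^{(1)}(9)) = 1/12 · (36.0000 − 18.0000) = 1.50000.
Partial sum through k=1: 1905.00.
Correction k=2: B_{4}/4! · (f^{(3)}(18) − f^{(3)}(9)) = −1/720 · (0.00000 − 0.00000) = 0.00000.

S_2 ≈ 1905.00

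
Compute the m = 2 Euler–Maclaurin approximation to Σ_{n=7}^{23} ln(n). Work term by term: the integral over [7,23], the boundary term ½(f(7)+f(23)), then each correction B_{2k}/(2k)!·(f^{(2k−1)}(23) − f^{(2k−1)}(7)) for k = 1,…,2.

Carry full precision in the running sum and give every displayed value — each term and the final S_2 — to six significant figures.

S_2 ≈ 45.0274

The integral term ∫_7^23 ln(x) dx = 42.4950.
Endpoint term: (f(7) + f(23))/2 = (1.94591 + 3.13549)/2 = 2.54070.
So far: 45.0357.
k=1: B_{2}/(2)! × [f^{(1)}(23) − f^{(1)}(7)] = 1/12 × (0.0434783 − 0.142857) = -0.00828157.
Running total after k=1: 45.0274.
k=2: B_{4}/(4)! × [f^{(3)}(23) − f^{(3)}(7)] = −1/720 × (0.000164379 − 0.00583090) = 7.87017e-06.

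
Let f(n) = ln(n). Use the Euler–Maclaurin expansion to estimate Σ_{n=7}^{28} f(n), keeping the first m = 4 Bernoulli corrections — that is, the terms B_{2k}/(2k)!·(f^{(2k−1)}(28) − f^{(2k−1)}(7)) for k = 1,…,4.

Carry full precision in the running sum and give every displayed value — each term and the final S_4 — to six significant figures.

Integral: ∫_7^28 ln(x) dx = 58.6804.
½[f(7) + f(28)] = ½[1.94591 + 3.33220] = 2.63906.
Running total after boundary: 61.3194.
Correction k=1: B_{2}/2! · (f^{(1)}(28) − f^{(1)}(7)) = 1/12 · (0.0357143 − 0.142857) = -0.00892857.
Partial sum through k=1: 61.3105.
Correction k=2: B_{4}/4! · (f^{(3)}(28) − f^{(3)}(7)) = −1/720 · (9.11079e-05 − 0.00583090) = 7.97194e-06.
Partial sum through k=2: 61.3105.
Correction k=3: B_{6}/6! · (f^{(5)}(28) − f^{(5)}(7)) = 1/30240 · (1.39451e-06 − 0.00142798) = -4.71753e-08.
Partial sum through k=3: 61.3105.
Correction k=4: B_{8}/8! · (f^{(7)}(28) − f^{(7)}(7)) = −1/1209600 · (5.33613e-08 − 0.000874271) = 7.22733e-10.

S_4 ≈ 61.3105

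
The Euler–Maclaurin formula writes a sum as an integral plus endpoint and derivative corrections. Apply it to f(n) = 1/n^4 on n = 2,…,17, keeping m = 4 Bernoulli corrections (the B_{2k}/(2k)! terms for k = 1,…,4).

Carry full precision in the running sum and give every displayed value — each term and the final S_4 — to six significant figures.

∫_2^17 1/x^4 dx evaluates to 0.0415988.
½[f(2) + f(17)] = ½[0.0625000 + 1.19730e-05] = 0.0312560.
Integral + boundary = 0.0728548.
k=1: B_{2}/(2)! × [f^{(1)}(17) − f^{(1)}(2)] = 1/12 × (-2.81719e-06 − (-0.125000)) = 0.0104164.
After k=1: 0.0832712.
k=2: B_{4}/(4)! × [f^{(3)}(17) − f^{(3)}(2)] = −1/720 × (-2.92441e-07 − (-0.937500)) = -0.00130208.
After k=2: 0.0819692.
k=3: B_{6}/(6)! × [f^{(5)}(17) − f^{(5)}(2)] = 1/30240 × (-5.66668e-08 − (-13.1250)) = 0.000434028.
After k=3: 0.0824032.
k=4: B_{8}/(8)! × [f^{(7)}(17) − f^{(7)}(2)] = −1/1209600 × (-1.76471e-08 − (-295.312)) = -0.000244141.

S_4 ≈ 0.0821590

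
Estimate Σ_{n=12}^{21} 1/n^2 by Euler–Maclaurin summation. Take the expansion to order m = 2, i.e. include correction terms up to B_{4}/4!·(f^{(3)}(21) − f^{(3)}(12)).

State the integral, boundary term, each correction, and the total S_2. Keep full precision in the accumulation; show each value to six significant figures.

S_2 ≈ 0.0403986

The integral term ∫_12^21 1/x^2 dx = 0.0357143.
Boundary: ½(f(12) + f(21)) = ½(0.00694444 + 0.00226757) = 0.00460601.
So far: 0.0403203.
k=1: B_{2}/(2)! × [f^{(1)}(21) − f^{(1)}(12)] = 1/12 × (-0.000215959 − (-0.00115741)) = 7.84540e-05.
Partial sum through k=1: 0.0403987.
k=2: B_{4}/(4)! × [f^{(3)}(21) − f^{(3)}(12)] = −1/720 × (-5.87645e-06 − (-9.64506e-05)) = -1.25797e-07.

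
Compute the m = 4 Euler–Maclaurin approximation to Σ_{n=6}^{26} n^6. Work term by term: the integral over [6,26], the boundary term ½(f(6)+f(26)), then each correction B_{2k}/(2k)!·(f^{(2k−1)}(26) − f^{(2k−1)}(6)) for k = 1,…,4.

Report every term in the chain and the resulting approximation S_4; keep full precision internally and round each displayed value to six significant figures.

S_4 ≈ 1.30778e+09

∫_6^26 x^6 dx evaluates to 1.14736e+09.
½[f(6) + f(26)] = ½[46656.0 + 3.08916e+08] = 1.54481e+08.
So far: 1.30184e+09.
Correction k=1: B_{2}/2! · (f^{(1)}(26) − f^{(1)}(6)) = 1/12 · (7.12883e+07 − 46656.0) = 5.93680e+06.
After k=1: 1.30778e+09.
Correction k=2: B_{4}/4! · (f^{(3)}(26) − f^{(3)}(6)) = −1/720 · (2.10912e+06 − 25920.0) = -2893.33.
After k=2: 1.30778e+09.
Correction k=3: B_{6}/6! · (f^{(5)}(26) − f^{(5)}(6)) = 1/30240 · (18720.0 − 4320.00) = 0.476190.
After k=3: 1.30778e+09.
Correction k=4: B_{8}/8! · (f^{(7)}(26) − f^{(7)}(6)) = −1/1209600 · (0.00000 − 0.00000) = 0.00000.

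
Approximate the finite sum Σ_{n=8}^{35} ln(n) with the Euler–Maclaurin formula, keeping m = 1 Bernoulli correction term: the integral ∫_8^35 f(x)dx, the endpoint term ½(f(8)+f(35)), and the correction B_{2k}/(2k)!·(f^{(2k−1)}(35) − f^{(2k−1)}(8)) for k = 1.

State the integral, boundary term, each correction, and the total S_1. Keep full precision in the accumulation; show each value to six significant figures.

S_1 ≈ 83.6110

∫_8^35 ln(x) dx evaluates to 80.8016.
Endpoint term: (f(8) + f(35))/2 = (2.07944 + 3.55535)/2 = 2.81739.
So far: 83.6190.
Order-1 term: 1/12 · (0.0285714 − 0.125000) = -0.00803571.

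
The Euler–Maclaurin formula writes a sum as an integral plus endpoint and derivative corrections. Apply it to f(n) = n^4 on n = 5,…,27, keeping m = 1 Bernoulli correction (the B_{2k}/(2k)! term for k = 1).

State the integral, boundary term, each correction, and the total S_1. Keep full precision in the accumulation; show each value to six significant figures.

S_1 ≈ 3.14171e+06

∫_5^27 x^4 dx evaluates to 2.86916e+06.
½[f(5) + f(27)] = ½[625.000 + 531441] = 266033.
Integral + boundary = 3.13519e+06.
k=1: B_{2}/(2)! × [f^{(1)}(27) − f^{(1)}(5)] = 1/12 × (78732.0 − 500.000) = 6519.33.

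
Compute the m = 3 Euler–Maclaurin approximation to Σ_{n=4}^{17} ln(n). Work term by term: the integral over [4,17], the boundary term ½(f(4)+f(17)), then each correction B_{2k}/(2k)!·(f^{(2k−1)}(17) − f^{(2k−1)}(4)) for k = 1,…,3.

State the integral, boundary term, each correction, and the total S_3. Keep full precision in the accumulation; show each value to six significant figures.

S_3 ≈ 31.7133

∫_4^17 ln(x) dx evaluates to 29.6194.
Boundary: ½(f(4) + f(17)) = ½(1.38629 + 2.83321) = 2.10975.
Integral + boundary = 31.7292.
Correction k=1: B_{2}/2! · (f^{(1)}(17) − f^{(1)}(4)) = 1/12 · (0.0588235 − 0.250000) = -0.0159314.
Running total after k=1: 31.7133.
Correction k=2: B_{4}/4! · (f^{(3)}(17) − f^{(3)}(4)) = −1/720 · (0.000407083 − 0.0312500) = 4.28374e-05.
Running total after k=2: 31.7133.
Correction k=3: B_{6}/6! · (f^{(5)}(17) − f^{(5)}(4)) = 1/30240 · (1.69031e-05 − 0.0234375) = -7.74491e-07.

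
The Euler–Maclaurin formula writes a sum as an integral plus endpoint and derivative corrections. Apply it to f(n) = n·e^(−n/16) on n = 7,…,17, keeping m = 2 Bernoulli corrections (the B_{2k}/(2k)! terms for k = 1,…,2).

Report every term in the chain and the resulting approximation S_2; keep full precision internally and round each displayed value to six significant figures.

Integral: ∫_7^17 x·e^(−x/16) dx = 55.1267.
½[f(7) + f(17)] = ½[4.51954 + 5.87504] = 5.19729.
Running total after boundary: 60.3240.
Correction k=1: B_{2}/2! · (f^{(1)}(17) − f^{(1)}(7)) = 1/12 · (-0.0215994 − 0.363177) = -0.0320647.
Partial sum through k=1: 60.2920.
Correction k=2: B_{4}/4! · (f^{(3)}(17) − f^{(3)}(7)) = −1/720 · (0.00261556 − 0.00646279) = 5.34338e-06.

S_2 ≈ 60.2920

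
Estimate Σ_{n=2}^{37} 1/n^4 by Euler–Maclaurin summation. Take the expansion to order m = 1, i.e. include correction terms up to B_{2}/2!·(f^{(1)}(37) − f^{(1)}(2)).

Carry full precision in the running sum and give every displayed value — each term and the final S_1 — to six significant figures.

Integral: ∫_2^37 1/x^4 dx = 0.0416601.
Boundary: ½(f(2) + f(37)) = ½(0.0625000 + 5.33572e-07) = 0.0312503.
Running total after boundary: 0.0729104.
Order-1 term: 1/12 · (-5.76835e-08 − (-0.125000)) = 0.0104167.

S_1 ≈ 0.0833270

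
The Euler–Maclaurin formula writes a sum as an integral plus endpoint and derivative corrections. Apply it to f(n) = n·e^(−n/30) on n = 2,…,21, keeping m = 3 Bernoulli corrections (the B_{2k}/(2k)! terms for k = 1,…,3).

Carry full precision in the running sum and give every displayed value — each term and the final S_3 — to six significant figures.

Integral: ∫_2^21 x·e^(−x/30) dx = 138.311.
½[f(2) + f(21)] = ½[1.87101 + 10.4283] = 6.14965.
Running total after boundary: 144.461.
Correction k=1: B_{2}/2! · (f^{(1)}(21) − f^{(1)}(2)) = 1/12 · (0.148976 − 0.873140) = -0.0603470.
Partial sum through k=1: 144.400.
Correction k=2: B_{4}/4! · (f^{(3)}(21) − f^{(3)}(2)) = −1/720 · (0.00126905 − 0.00304906) = 2.47223e-06.
Partial sum through k=2: 144.400.
Correction k=3: B_{6}/6! · (f^{(5)}(21) − f^{(5)}(2)) = 1/30240 · (2.63619e-06 − 5.69774e-06) = -1.01242e-10.

S_3 ≈ 144.400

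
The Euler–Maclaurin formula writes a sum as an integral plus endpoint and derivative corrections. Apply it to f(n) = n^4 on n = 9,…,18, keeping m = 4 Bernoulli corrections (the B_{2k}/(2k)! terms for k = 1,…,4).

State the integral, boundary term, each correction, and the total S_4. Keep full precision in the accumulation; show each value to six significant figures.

S_4 ≈ 423573

The integral term ∫_9^18 x^4 dx = 366104.
Boundary: ½(f(9) + f(18)) = ½(6561.00 + 104976) = 55768.5.
Running total after boundary: 421872.
Order-1 term: 1/12 · (23328.0 − 2916.00) = 1701.00.
After k=1: 423573.
Order-2 term: −1/720 · (432.000 − 216.000) = -0.300000.
After k=2: 423573.
Order-3 term: 1/30240 · (0.00000 − 0.00000) = 0.00000.
After k=3: 423573.
Order-4 term: −1/1209600 · (0.00000 − 0.00000) = 0.00000.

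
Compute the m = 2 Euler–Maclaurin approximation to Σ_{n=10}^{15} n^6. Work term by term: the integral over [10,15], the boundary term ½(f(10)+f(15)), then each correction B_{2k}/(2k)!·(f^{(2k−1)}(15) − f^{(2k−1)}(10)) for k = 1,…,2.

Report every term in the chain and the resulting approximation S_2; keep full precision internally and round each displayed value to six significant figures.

The integral term ∫_10^15 x^6 dx = 2.29799e+07.
Endpoint term: (f(10) + f(15))/2 = (1.00000e+06 + 1.13906e+07)/2 = 6.19531e+06.
Running total after boundary: 2.91752e+07.
Order-1 term: 1/12 · (4.55625e+06 − 600000) = 329688.
Partial sum through k=1: 2.95049e+07.
Order-2 term: −1/720 · (405000 − 120000) = -395.833.

S_2 ≈ 2.95045e+07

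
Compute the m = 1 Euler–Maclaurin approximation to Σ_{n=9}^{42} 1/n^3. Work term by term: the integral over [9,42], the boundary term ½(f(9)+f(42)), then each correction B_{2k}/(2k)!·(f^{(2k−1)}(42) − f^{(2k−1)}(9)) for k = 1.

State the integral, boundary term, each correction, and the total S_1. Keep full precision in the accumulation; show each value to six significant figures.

S_1 ≈ 0.00662004

Integral: ∫_9^42 1/x^3 dx = 0.00588939.
½[f(9) + f(42)] = ½[0.00137174 + 1.34975e-05] = 0.000692620.
Running total after boundary: 0.00658201.
k=1: B_{2}/(2)! × [f^{(1)}(42) − f^{(1)}(9)] = 1/12 × (-9.64104e-07 − (-0.000457247)) = 3.80236e-05.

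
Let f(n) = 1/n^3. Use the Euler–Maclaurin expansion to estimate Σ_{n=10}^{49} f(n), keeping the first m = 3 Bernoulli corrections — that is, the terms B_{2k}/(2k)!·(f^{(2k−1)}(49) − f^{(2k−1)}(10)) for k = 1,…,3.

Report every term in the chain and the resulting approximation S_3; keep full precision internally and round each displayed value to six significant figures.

S_3 ≈ 0.00532088

Integral: ∫_10^49 1/x^3 dx = 0.00479175.
Endpoint term: (f(10) + f(49))/2 = (0.00100000 + 8.49986e-06)/2 = 0.000504250.
Integral + boundary = 0.00529600.
Order-1 term: 1/12 · (-5.20400e-07 − (-0.000300000)) = 2.49566e-05.
Partial sum through k=1: 0.00532096.
Order-2 term: −1/720 · (-4.33486e-09 − (-6.00000e-05)) = -8.33273e-08.
Partial sum through k=2: 0.00532088.
Order-3 term: 1/30240 · (-7.58284e-11 − (-2.52000e-05)) = 8.33331e-10.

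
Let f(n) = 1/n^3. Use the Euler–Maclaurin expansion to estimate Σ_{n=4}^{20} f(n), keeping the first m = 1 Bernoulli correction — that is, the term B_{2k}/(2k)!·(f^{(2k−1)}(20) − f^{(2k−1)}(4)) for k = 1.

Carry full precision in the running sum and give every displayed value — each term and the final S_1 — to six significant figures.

The integral term ∫_4^20 1/x^3 dx = 0.0300000.
½[f(4) + f(20)] = ½[0.0156250 + 0.000125000] = 0.00787500.
So far: 0.0378750.
Order-1 term: 1/12 · (-1.87500e-05 − (-0.0117188)) = 0.000975000.

S_1 ≈ 0.0388500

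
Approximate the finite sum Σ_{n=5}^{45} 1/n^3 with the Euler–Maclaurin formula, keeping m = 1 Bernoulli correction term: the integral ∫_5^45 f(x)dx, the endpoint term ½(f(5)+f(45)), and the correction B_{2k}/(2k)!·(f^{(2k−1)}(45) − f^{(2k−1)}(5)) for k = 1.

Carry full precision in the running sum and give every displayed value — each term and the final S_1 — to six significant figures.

S_1 ≈ 0.0241585

Integral: ∫_5^45 1/x^3 dx = 0.0197531.
½[f(5) + f(45)] = ½[0.00800000 + 1.09739e-05] = 0.00400549.
Running total after boundary: 0.0237586.
Correction k=1: B_{2}/2! · (f^{(1)}(45) − f^{(1)}(5)) = 1/12 · (-7.31596e-07 − (-0.00480000)) = 0.000399939.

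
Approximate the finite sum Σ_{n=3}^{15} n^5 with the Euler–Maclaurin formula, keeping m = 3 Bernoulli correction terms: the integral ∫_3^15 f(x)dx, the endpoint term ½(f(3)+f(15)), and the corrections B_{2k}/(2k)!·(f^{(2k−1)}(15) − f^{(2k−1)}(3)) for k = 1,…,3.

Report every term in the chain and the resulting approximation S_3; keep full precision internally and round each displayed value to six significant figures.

S_3 ≈ 2.29917e+06

∫_3^15 x^5 dx evaluates to 1.89832e+06.
Endpoint term: (f(3) + f(15))/2 = (243.000 + 759375)/2 = 379809.
Running total after boundary: 2.27812e+06.
Order-1 term: 1/12 · (253125 − 405.000) = 21060.0.
After k=1: 2.29918e+06.
Order-2 term: −1/720 · (13500.0 − 540.000) = -18.0000.
After k=2: 2.29917e+06.
Order-3 term: 1/30240 · (120.000 − 120.000) = 0.00000.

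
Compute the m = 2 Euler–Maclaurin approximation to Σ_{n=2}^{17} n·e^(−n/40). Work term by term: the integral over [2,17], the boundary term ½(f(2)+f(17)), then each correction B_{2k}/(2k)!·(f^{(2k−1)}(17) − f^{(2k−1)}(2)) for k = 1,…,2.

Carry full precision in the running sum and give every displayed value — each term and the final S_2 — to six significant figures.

∫_2^17 x·e^(−x/40) dx evaluates to 107.470.
Endpoint term: (f(2) + f(17))/2 = (1.90246 + 11.1141)/2 = 6.50827.
Running total after boundary: 113.979.
k=1: B_{2}/(2)! × [f^{(1)}(17) − f^{(1)}(2)] = 1/12 × (0.375918 − 0.903668) = -0.0439792.
After k=1: 113.935.
k=2: B_{4}/(4)! × [f^{(3)}(17) − f^{(3)}(2)] = −1/720 × (0.00105216 − 0.00175383) = 9.74540e-07.

S_2 ≈ 113.935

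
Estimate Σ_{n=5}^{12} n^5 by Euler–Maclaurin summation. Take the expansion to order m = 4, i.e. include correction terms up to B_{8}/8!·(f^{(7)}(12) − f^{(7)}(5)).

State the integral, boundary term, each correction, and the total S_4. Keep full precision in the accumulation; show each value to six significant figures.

S_4 ≈ 629408

Integral: ∫_5^12 x^5 dx = 495060.
Endpoint term: (f(5) + f(12))/2 = (3125.00 + 248832)/2 = 125978.
Integral + boundary = 621038.
k=1: B_{2}/(2)! × [f^{(1)}(12) − f^{(1)}(5)] = 1/12 × (103680 − 3125.00) = 8379.58.
Running total after k=1: 629418.
k=2: B_{4}/(4)! × [f^{(3)}(12) − f^{(3)}(5)] = −1/720 × (8640.00 − 1500.00) = -9.91667.
Running total after k=2: 629408.
k=3: B_{6}/(6)! × [f^{(5)}(12) − f^{(5)}(5)] = 1/30240 × (120.000 − 120.000) = 0.00000.
Running total after k=3: 629408.
k=4: B_{8}/(8)! × [f^{(7)}(12) − f^{(7)}(5)] = −1/1209600 × (0.00000 − 0.00000) = 0.00000.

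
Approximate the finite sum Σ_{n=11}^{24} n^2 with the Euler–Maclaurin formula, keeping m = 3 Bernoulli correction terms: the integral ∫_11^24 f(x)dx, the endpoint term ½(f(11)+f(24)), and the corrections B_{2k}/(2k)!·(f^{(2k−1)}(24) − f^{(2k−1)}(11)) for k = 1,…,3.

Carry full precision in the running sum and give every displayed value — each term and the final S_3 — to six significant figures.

∫_11^24 x^2 dx evaluates to 4164.33.
Boundary: ½(f(11) + f(24)) = ½(121.000 + 576.000) = 348.500.
Integral + boundary = 4512.83.
k=1: B_{2}/(2)! × [f^{(1)}(24) − f^{(1)}(11)] = 1/12 × (48.0000 − 22.0000) = 2.16667.
After k=1: 4515.00.
k=2: B_{4}/(4)! × [f^{(3)}(24) − f^{(3)}(11)] = −1/720 × (0.00000 − 0.00000) = 0.00000.
After k=2: 4515.00.
k=3: B_{6}/(6)! × [f^{(5)}(24) − f^{(5)}(11)] = 1/30240 × (0.00000 − 0.00000) = 0.00000.

S_3 ≈ 4515.00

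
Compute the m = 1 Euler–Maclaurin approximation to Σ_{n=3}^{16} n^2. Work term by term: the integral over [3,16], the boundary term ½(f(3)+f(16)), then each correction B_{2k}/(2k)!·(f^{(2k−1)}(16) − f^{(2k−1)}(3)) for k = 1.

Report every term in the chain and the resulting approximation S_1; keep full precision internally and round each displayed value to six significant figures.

The integral term ∫_3^16 x^2 dx = 1356.33.
Boundary: ½(f(3) + f(16)) = ½(9.00000 + 256.000) = 132.500.
So far: 1488.83.
Order-1 term: 1/12 · (32.0000 − 6.00000) = 2.16667.

S_1 ≈ 1491.00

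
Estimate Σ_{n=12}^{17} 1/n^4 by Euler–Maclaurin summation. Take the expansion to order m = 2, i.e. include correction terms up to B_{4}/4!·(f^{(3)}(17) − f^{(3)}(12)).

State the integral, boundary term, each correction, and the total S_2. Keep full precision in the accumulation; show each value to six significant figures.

S_2 ≈ 0.000156254

Integral: ∫_12^17 1/x^4 dx = 0.000125054.
Boundary: ½(f(12) + f(17)) = ½(4.82253e-05 + 1.19730e-05) = 3.00992e-05.
Running total after boundary: 0.000155153.
k=1: B_{2}/(2)! × [f^{(1)}(17) − f^{(1)}(12)] = 1/12 × (-2.81719e-06 − (-1.60751e-05)) = 1.10483e-06.
After k=1: 0.000156258.
k=2: B_{4}/(4)! × [f^{(3)}(17) − f^{(3)}(12)] = −1/720 × (-2.92441e-07 − (-3.34898e-06)) = -4.24519e-09.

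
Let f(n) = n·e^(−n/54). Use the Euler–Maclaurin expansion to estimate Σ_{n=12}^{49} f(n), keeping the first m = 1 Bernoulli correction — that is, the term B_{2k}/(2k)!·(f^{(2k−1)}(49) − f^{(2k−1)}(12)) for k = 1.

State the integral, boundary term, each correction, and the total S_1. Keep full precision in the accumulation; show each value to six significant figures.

S_1 ≈ 623.820

The integral term ∫_12^49 x·e^(−x/54) dx = 609.176.
Boundary: ½(f(12) + f(49)) = ½(9.60885 + 19.7749) = 14.6919.
So far: 623.868.
Correction k=1: B_{2}/2! · (f^{(1)}(49) − f^{(1)}(12)) = 1/12 · (0.0373675 − 0.622796) = -0.0487857.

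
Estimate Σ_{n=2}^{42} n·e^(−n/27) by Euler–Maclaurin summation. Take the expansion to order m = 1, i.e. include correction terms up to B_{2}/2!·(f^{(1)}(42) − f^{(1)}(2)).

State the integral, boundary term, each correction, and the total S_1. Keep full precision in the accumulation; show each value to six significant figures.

S_1 ≈ 339.148

The integral term ∫_2^42 x·e^(−x/27) dx = 333.869.
Endpoint term: (f(2) + f(42))/2 = (1.85721 + 8.86503)/2 = 5.36112.
So far: 339.230.
k=1: B_{2}/(2)! × [f^{(1)}(42) − f^{(1)}(2)] = 1/12 × (-0.117262 − 0.859818) = -0.0814233.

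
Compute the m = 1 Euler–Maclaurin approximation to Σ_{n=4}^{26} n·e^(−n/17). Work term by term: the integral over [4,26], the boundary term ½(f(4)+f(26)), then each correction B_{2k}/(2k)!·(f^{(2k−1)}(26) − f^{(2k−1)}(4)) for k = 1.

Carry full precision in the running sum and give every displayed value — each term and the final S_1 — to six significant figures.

S_1 ≈ 128.107

∫_4^26 x·e^(−x/17) dx evaluates to 123.770.
½[f(4) + f(26)] = ½[3.16135 + 5.63324] = 4.39730.
Running total after boundary: 128.167.
Order-1 term: 1/12 · (-0.114704 − 0.604376) = -0.0599234.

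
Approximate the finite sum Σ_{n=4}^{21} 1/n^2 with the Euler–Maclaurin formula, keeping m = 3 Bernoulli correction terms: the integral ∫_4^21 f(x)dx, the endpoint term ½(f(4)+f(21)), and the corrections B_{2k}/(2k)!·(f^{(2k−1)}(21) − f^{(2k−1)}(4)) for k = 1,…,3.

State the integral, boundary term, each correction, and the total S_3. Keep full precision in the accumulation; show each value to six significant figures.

S_3 ≈ 0.237320

Integral: ∫_4^21 1/x^2 dx = 0.202381.
½[f(4) + f(21)] = ½[0.0625000 + 0.00226757] = 0.0323838.
Running total after boundary: 0.234765.
Order-1 term: 1/12 · (-0.000215959 − (-0.0312500)) = 0.00258617.
Running total after k=1: 0.237351.
Order-2 term: −1/720 · (-5.87645e-06 − (-0.0234375)) = -3.25439e-05.
Running total after k=2: 0.237318.
Order-3 term: 1/30240 · (-3.99758e-07 − (-0.0439453)) = 1.45320e-06.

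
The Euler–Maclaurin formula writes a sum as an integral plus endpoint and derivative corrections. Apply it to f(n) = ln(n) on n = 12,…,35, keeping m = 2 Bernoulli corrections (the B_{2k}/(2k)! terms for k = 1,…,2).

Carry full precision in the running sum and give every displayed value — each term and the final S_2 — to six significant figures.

The integral term ∫_12^35 ln(x) dx = 71.6183.
½[f(12) + f(35)] = ½[2.48491 + 3.55535] = 3.02013.
Running total after boundary: 74.6384.
k=1: B_{2}/(2)! × [f^{(1)}(35) − f^{(1)}(12)] = 1/12 × (0.0285714 − 0.0833333) = -0.00456349.
After k=1: 74.6339.
k=2: B_{4}/(4)! × [f^{(3)}(35) − f^{(3)}(12)] = −1/720 × (4.66472e-05 − 0.00115741) = 1.54272e-06.

S_2 ≈ 74.6339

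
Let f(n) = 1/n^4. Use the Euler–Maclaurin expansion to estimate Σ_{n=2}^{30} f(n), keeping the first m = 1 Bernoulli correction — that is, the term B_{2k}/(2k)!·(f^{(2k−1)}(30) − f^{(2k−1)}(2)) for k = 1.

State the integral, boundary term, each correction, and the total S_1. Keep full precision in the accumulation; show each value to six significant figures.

Integral: ∫_2^30 1/x^4 dx = 0.0416543.
½[f(2) + f(30)] = ½[0.0625000 + 1.23457e-06] = 0.0312506.
Integral + boundary = 0.0729049.
k=1: B_{2}/(2)! × [f^{(1)}(30) − f^{(1)}(2)] = 1/12 × (-1.64609e-07 − (-0.125000)) = 0.0104167.

S_1 ≈ 0.0833216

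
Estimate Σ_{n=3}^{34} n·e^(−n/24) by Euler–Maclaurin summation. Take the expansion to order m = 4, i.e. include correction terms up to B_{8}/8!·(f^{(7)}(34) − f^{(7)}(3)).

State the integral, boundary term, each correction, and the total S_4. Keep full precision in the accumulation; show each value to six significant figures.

The integral term ∫_3^34 x·e^(−x/24) dx = 234.269.
½[f(3) + f(34)] = ½[2.64749 + 8.24572] = 5.44660.
So far: 239.715.
Correction k=1: B_{2}/2! · (f^{(1)}(34) − f^{(1)}(3)) = 1/12 · (-0.101050 − 0.772185) = -0.0727696.
After k=1: 239.642.
Correction k=2: B_{4}/4! · (f^{(3)}(34) − f^{(3)}(3)) = −1/720 · (0.000666652 − 0.00440482) = 5.19191e-06.
After k=2: 239.642.
Correction k=3: B_{6}/6! · (f^{(5)}(34) − f^{(5)}(3)) = 1/30240 · (2.61934e-06 − 1.29671e-05) = -3.42188e-10.
After k=3: 239.642.
Correction k=4: B_{8}/8! · (f^{(7)}(34) − f^{(7)}(3)) = −1/1209600 · (7.08558e-09 − 3.17482e-08) = 2.03890e-14.

S_4 ≈ 239.642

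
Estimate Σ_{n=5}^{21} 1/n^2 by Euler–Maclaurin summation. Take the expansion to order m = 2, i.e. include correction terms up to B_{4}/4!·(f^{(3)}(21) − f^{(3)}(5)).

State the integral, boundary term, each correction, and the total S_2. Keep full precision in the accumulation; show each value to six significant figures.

S_2 ≈ 0.174819

∫_5^21 1/x^2 dx evaluates to 0.152381.
½[f(5) + f(21)] = ½[0.0400000 + 0.00226757] = 0.0211338.
Integral + boundary = 0.173515.
Correction k=1: B_{2}/2! · (f^{(1)}(21) − f^{(1)}(5)) = 1/12 · (-0.000215959 − (-0.0160000)) = 0.00131534.
Partial sum through k=1: 0.174830.
Correction k=2: B_{4}/4! · (f^{(3)}(21) − f^{(3)}(5)) = −1/720 · (-5.87645e-06 − (-0.00768000)) = -1.06585e-05.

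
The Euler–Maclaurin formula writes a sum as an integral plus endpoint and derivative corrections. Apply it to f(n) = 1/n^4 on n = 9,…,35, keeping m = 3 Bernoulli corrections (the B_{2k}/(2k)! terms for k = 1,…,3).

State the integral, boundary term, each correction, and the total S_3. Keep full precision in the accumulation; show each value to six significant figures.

S_3 ≈ 0.000531618

Integral: ∫_9^35 1/x^4 dx = 0.000449473.
Boundary: ½(f(9) + f(35)) = ½(0.000152416 + 6.66389e-07) = 7.65411e-05.
So far: 0.000526014.
k=1: B_{2}/(2)! × [f^{(1)}(35) − f^{(1)}(9)] = 1/12 × (-7.61587e-08 − (-6.77404e-05)) = 5.63868e-06.
After k=1: 0.000531653.
k=2: B_{4}/(4)! × [f^{(3)}(35) − f^{(3)}(9)] = −1/720 × (-1.86511e-09 − (-2.50890e-05)) = -3.48433e-08.
After k=2: 0.000531618.
k=3: B_{6}/(6)! × [f^{(5)}(35) − f^{(5)}(9)] = 1/30240 × (-8.52623e-11 − (-1.73455e-05)) = 5.73592e-10.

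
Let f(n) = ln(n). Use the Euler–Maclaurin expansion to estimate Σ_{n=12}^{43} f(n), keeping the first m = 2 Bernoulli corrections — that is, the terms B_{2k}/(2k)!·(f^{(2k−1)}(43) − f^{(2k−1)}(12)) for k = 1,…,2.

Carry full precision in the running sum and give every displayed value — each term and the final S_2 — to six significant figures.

The integral term ∫_12^43 ln(x) dx = 100.913.
½[f(12) + f(43)] = ½[2.48491 + 3.76120] = 3.12305.
Integral + boundary = 104.036.
k=1: B_{2}/(2)! × [f^{(1)}(43) − f^{(1)}(12)] = 1/12 × (0.0232558 − 0.0833333) = -0.00500646.
Partial sum through k=1: 104.031.
k=2: B_{4}/(4)! × [f^{(3)}(43) − f^{(3)}(12)] = −1/720 × (2.51550e-05 − 0.00115741) = 1.57257e-06.

S_2 ≈ 104.031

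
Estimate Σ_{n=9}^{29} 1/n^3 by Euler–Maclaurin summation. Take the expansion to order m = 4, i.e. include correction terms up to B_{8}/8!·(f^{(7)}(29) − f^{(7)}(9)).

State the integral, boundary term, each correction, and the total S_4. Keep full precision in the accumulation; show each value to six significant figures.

The integral term ∫_9^29 1/x^3 dx = 0.00557831.
Boundary: ½(f(9) + f(29)) = ½(0.00137174 + 4.10021e-05) = 0.000706372.
Integral + boundary = 0.00628468.
Order-1 term: 1/12 · (-4.24160e-06 − (-0.000457247)) = 3.77505e-05.
Partial sum through k=1: 0.00632243.
Order-2 term: −1/720 · (-1.00870e-07 − (-0.000112901)) = -1.56666e-07.
Partial sum through k=2: 0.00632228.
Order-3 term: 1/30240 · (-5.03752e-09 − (-5.85410e-05)) = 1.93571e-09.
Partial sum through k=3: 0.00632228.
Order-4 term: −1/1209600 · (-4.31274e-10 − (-5.20365e-05)) = -4.30192e-11.

S_4 ≈ 0.00632228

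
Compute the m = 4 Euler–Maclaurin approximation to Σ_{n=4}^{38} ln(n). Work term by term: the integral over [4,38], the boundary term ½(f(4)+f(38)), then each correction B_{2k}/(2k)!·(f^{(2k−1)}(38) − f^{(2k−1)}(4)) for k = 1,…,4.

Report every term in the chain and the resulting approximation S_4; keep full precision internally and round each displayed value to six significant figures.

Integral: ∫_4^38 ln(x) dx = 98.6831.
Endpoint term: (f(4) + f(38))/2 = (1.38629 + 3.63759)/2 = 2.51194.
Integral + boundary = 101.195.
Order-1 term: 1/12 · (0.0263158 − 0.250000) = -0.0186404.
Partial sum through k=1: 101.176.
Order-2 term: −1/720 · (3.64485e-05 − 0.0312500) = 4.33522e-05.
Partial sum through k=2: 101.176.
Order-3 term: 1/30240 · (3.02896e-07 − 0.0234375) = -7.75040e-07.
Partial sum through k=3: 101.176.
Order-4 term: −1/1209600 · (6.29285e-09 − 0.0439453) = 3.63304e-08.

S_4 ≈ 101.176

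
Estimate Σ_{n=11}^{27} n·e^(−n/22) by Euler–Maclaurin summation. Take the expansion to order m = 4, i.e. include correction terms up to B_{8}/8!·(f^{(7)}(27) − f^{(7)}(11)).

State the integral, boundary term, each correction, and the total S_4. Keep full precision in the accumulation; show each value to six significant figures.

Integral: ∫_11^27 x·e^(−x/22) dx = 124.389.
½[f(11) + f(27)] = ½[6.67184 + 7.91345] = 7.29264.
Running total after boundary: 131.682.
k=1: B_{2}/(2)! × [f^{(1)}(27) − f^{(1)}(11)] = 1/12 × (-0.0666116 − 0.303265) = -0.0308231.
Partial sum through k=1: 131.651.
k=2: B_{4}/(4)! × [f^{(3)}(27) − f^{(3)}(11)] = −1/720 × (0.00107349 − 0.00313291) = 2.86030e-06.
Partial sum through k=2: 131.651.
k=3: B_{6}/(6)! × [f^{(5)}(27) − f^{(5)}(11)] = 1/30240 × (4.72027e-06 − 1.16513e-05) = -2.29201e-10.
Partial sum through k=3: 131.651.
k=4: B_{8}/(8)! × [f^{(7)}(27) − f^{(7)}(11)] = −1/1209600 × (1.49227e-08 − 3.47720e-08) = 1.64098e-14.

S_4 ≈ 131.651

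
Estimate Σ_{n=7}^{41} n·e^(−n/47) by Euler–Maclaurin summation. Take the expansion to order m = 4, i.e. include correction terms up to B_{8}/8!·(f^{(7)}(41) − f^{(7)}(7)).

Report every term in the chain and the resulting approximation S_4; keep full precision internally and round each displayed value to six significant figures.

∫_7^41 x·e^(−x/47) dx evaluates to 458.069.
Endpoint term: (f(7) + f(41))/2 = (6.03137 + 17.1369)/2 = 11.5841.
Running total after boundary: 469.653.
k=1: B_{2}/(2)! × [f^{(1)}(41) − f^{(1)}(7)] = 1/12 × (0.0533581 − 0.733297) = -0.0566616.
Partial sum through k=1: 469.597.
k=2: B_{4}/(4)! × [f^{(3)}(41) − f^{(3)}(7)] = −1/720 × (0.000402581 − 0.00111206) = 9.85390e-07.
Partial sum through k=2: 469.597.
k=3: B_{6}/(6)! × [f^{(5)}(41) − f^{(5)}(7)] = 1/30240 × (3.53557e-07 − 8.56571e-07) = -1.66341e-11.
Partial sum through k=3: 469.597.
k=4: B_{8}/(8)! × [f^{(7)}(41) − f^{(7)}(7)] = −1/1209600 × (2.37605e-10 − 5.47632e-10) = 2.56306e-16.

S_4 ≈ 469.597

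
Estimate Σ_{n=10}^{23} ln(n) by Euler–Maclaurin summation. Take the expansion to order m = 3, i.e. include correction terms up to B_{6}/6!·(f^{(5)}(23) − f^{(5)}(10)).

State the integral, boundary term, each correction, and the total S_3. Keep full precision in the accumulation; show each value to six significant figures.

Integral: ∫_10^23 ln(x) dx = 36.0905.
Endpoint term: (f(10) + f(23))/2 = (2.30259 + 3.13549)/2 = 2.71904.
Running total after boundary: 38.8096.
Order-1 term: 1/12 · (0.0434783 − 0.100000) = -0.00471014.
Partial sum through k=1: 38.8048.
Order-2 term: −1/720 · (0.000164379 − 0.00200000) = 2.54947e-06.
Partial sum through k=2: 38.8048.
Order-3 term: 1/30240 · (3.72883e-06 − 0.000240000) = -7.81320e-09.

S_3 ≈ 38.8048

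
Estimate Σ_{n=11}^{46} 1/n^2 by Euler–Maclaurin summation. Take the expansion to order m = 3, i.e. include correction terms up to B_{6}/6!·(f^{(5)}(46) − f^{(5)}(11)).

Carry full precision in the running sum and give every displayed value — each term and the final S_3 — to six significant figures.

The integral term ∫_11^46 1/x^2 dx = 0.0691700.
Endpoint term: (f(11) + f(46))/2 = (0.00826446 + 0.000472590)/2 = 0.00436853.
Running total after boundary: 0.0735385.
Order-1 term: 1/12 · (-2.05474e-05 − (-0.00150263)) = 0.000123507.
After k=1: 0.0736620.
Order-2 term: −1/720 · (-1.16526e-07 − (-0.000149021)) = -2.06812e-07.
After k=2: 0.0736618.
Order-3 term: 1/30240 · (-1.65207e-09 − (-3.69474e-05)) = 1.22175e-09.

S_3 ≈ 0.0736618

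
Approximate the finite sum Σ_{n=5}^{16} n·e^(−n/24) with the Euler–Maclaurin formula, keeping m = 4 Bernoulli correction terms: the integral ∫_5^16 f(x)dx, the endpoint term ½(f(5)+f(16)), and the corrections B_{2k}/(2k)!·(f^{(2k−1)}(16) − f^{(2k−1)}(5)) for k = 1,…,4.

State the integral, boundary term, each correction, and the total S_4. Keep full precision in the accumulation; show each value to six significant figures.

S_4 ≈ 78.3251

The integral term ∫_5^16 x·e^(−x/24) dx = 72.2273.
Endpoint term: (f(5) + f(16))/2 = (4.05968 + 8.21467)/2 = 6.13718.
Running total after boundary: 78.3644.
Correction k=1: B_{2}/2! · (f^{(1)}(16) − f^{(1)}(5)) = 1/12 · (0.171139 − 0.642783) = -0.0393037.
After k=1: 78.3251.
Correction k=2: B_{4}/4! · (f^{(3)}(16) − f^{(3)}(5)) = −1/720 · (0.00207981 − 0.00393517) = 2.57688e-06.
After k=2: 78.3251.
Correction k=3: B_{6}/6! · (f^{(5)}(16) − f^{(5)}(5)) = 1/30240 · (6.70575e-06 − 1.17264e-05) = -1.66026e-10.
After k=3: 78.3251.
Correction k=4: B_{8}/8! · (f^{(7)}(16) − f^{(7)}(5)) = −1/1209600 · (1.70151e-08 − 2.88557e-08) = 9.78879e-15.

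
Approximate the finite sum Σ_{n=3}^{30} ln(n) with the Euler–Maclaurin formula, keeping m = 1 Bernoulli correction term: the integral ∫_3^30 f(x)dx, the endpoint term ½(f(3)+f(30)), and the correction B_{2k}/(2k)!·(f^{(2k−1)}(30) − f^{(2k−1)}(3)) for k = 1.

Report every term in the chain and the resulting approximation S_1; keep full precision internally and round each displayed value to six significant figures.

∫_3^30 ln(x) dx evaluates to 71.7401.
½[f(3) + f(30)] = ½[1.09861 + 3.40120] = 2.24990.
Integral + boundary = 73.9900.
Order-1 term: 1/12 · (0.0333333 − 0.333333) = -0.0250000.

S_1 ≈ 73.9650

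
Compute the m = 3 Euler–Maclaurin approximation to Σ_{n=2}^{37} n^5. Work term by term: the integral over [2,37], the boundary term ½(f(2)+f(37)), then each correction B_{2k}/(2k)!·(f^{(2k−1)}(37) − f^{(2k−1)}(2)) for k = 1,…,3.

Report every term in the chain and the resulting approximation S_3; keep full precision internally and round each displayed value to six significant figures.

S_3 ≈ 4.63074e+08

∫_2^37 x^5 dx evaluates to 4.27621e+08.
Boundary: ½(f(2) + f(37)) = ½(32.0000 + 6.93440e+07) = 3.46720e+07.
Running total after boundary: 4.62293e+08.
Correction k=1: B_{2}/2! · (f^{(1)}(37) − f^{(1)}(2)) = 1/12 · (9.37080e+06 − 80.0000) = 780894.
Partial sum through k=1: 4.63074e+08.
Correction k=2: B_{4}/4! · (f^{(3)}(37) − f^{(3)}(2)) = −1/720 · (82140.0 − 240.000) = -113.750.
Partial sum through k=2: 4.63074e+08.
Correction k=3: B_{6}/6! · (f^{(5)}(37) − f^{(5)}(2)) = 1/30240 · (120.000 − 120.000) = 0.00000.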